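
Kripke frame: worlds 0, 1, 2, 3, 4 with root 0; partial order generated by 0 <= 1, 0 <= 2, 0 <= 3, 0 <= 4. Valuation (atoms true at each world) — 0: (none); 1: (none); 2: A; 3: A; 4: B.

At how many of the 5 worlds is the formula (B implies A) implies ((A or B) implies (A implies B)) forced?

0: does not force it — 0 does not force (B implies A) implies ((A or B) implies (A implies B)): at the accessible world 2, 2 forces B implies A but 2 does not force (A or B) implies (A implies B).
1: forces it.
2: does not force it.
3: does not force it.
4: forces it.
Worlds forcing the formula: {1, 4}.

2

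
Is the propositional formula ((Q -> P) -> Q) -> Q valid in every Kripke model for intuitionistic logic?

No

This is Peirce's law, which is not intuitionistically valid.
A Kripke countermodel: worlds a, b; order generated by a <= b; atoms true at each world — a:{}; b:{Q}.
a ||-/- ((Q -> P) -> Q) -> Q: already at a itself, a ||- (Q -> P) -> Q but a ||-/- Q.
a lacks atom Q, so a ||-/- Q.
So the root a does not force the formula.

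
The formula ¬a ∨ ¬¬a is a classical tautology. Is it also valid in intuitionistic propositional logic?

No

This is the weak law of excluded middle, which is not intuitionistically valid.
A Kripke countermodel: worlds u0, u1, u2; order generated by u0 ≤ u1, u0 ≤ u2; atoms true at each world — u0:{}; u1:{a}; u2:{}.
u0 ⊮ ¬a ∨ ¬¬a: neither disjunct is forced at u0.
u0 ⊮ ¬a since u1 is accessible from u0 and u1 ⊩ a.
So the root u0 does not force the formula.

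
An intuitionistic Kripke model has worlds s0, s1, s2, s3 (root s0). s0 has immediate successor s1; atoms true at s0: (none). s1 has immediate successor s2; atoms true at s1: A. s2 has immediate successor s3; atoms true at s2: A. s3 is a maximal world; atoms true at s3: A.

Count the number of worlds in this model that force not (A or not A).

0

s0: does not force it — s0 does not force not (A or not A) since s1 is accessible from s0 and s1 forces A or not A.
s1: does not force it — s1 does not force not (A or not A) since s1 is accessible from s1 and s1 forces A or not A.
s2: does not force it.
s3: does not force it.
Worlds forcing the formula: { }.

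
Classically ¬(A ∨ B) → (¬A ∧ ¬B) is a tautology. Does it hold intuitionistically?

Yes

This is a constructively valid De Morgan direction (negated disjunction to conjunction of negations), which is intuitionistically derivable.
From ¬(A ∨ B): if A held then A ∨ B would, contradiction — so ¬A; similarly ¬B.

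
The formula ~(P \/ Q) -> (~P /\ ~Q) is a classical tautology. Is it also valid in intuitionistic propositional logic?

Yes

This is a constructively valid De Morgan direction (negated disjunction to conjunction of negations), which is intuitionistically derivable.
From ~(P \/ Q): if P held then P \/ Q would, contradiction — so ~P; similarly ~Q.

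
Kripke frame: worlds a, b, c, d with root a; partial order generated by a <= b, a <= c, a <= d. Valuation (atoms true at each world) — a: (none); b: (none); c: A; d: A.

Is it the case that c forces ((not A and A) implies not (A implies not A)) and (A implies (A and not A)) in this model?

No

c does not force ((not A and A) implies not (A implies not A)) and (A implies (A and not A)) since c fails A implies (A and not A).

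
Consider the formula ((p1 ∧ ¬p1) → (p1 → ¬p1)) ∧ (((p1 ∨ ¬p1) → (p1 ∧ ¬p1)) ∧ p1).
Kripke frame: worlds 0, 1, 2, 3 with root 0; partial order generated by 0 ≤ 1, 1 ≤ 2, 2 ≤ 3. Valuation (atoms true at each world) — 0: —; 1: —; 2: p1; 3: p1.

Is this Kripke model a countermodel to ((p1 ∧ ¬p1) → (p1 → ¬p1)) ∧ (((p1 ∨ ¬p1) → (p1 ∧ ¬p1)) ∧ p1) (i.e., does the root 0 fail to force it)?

Yes

0 ⊮ ((p1 ∧ ¬p1) → (p1 → ¬p1)) ∧ (((p1 ∨ ¬p1) → (p1 ∧ ¬p1)) ∧ p1) since 0 fails ((p1 ∨ ¬p1) → (p1 ∧ ¬p1)) ∧ p1.
So the root 0 does not force ((p1 ∧ ¬p1) → (p1 → ¬p1)) ∧ (((p1 ∨ ¬p1) → (p1 ∧ ¬p1)) ∧ p1); the model is a countermodel.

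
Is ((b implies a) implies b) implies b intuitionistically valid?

No

This is Peirce's law, which is not intuitionistically valid.
A Kripke countermodel: worlds 0, 1; order generated by 0 <= 1; atoms true at each world — 0:{}; 1:{b}.
0 does not force ((b implies a) implies b) implies b: already at 0 itself, 0 forces (b implies a) implies b but 0 does not force b.
0 lacks atom b, so 0 does not force b.
So the root 0 does not force the formula.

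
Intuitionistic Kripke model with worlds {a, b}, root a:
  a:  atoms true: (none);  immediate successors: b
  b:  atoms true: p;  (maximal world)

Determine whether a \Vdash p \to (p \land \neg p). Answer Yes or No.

No

a \nVdash p \to (p \land \neg p): at the accessible world b, b \Vdash p but b \nVdash p \land \neg p.
b \nVdash p \land \neg p since b fails \neg p.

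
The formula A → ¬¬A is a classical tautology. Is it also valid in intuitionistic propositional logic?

Yes

This is double-negation introduction, which is intuitionistically derivable.
If a world forces A then every accessible world forces A (persistence), so none forces ¬A; hence ¬¬A.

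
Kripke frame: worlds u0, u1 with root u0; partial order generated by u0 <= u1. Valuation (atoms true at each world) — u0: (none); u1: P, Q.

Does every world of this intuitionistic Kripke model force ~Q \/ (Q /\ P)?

Not every world: u0 ||-/- ~Q \/ (Q /\ P).
u0 ||-/- ~Q \/ (Q /\ P): neither disjunct is forced at u0.
u0 ||-/- ~Q since u1 is accessible from u0 and u1 ||- Q.

No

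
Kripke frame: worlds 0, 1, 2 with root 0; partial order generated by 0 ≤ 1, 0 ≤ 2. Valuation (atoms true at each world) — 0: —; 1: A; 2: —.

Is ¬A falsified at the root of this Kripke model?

Yes

0 ⊮ ¬A since 1 is accessible from 0 and 1 ⊩ A.
So the root 0 does not force ¬A; the model is a countermodel.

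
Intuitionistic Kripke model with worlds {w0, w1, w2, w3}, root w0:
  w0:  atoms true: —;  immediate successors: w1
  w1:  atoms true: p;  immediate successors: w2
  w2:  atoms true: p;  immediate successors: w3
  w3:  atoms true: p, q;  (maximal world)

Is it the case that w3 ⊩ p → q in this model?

Yes

w3 ⊩ p → q: every world accessible from w3 that forces p (namely w3) also forces q.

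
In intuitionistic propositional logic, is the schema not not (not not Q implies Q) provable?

This is the double negation of double-negation elimination, which is intuitionistically derivable.
By Glivenko's theorem the double negation of any classical propositional tautology is intuitionistically provable; not not Q implies Q is classically a tautology.

Yes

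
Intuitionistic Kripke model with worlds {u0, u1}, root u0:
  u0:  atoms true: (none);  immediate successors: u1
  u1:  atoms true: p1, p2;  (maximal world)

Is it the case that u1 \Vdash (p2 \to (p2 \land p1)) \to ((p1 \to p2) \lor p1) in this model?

Yes

u1 \Vdash (p2 \to (p2 \land p1)) \to ((p1 \to p2) \lor p1): every world accessible from u1 that forces p2 \to (p2 \land p1) (namely u1) also forces (p1 \to p2) \lor p1.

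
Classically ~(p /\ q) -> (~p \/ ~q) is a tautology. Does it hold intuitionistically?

This is the constructively invalid direction of De Morgan's law for conjunction, which is not intuitionistically valid.
A Kripke countermodel: worlds 0, 1, 2; order generated by 0 <= 1, 0 <= 2; atoms true at each world — 0:{}; 1:{p}; 2:{q}.
0 ||-/- ~(p /\ q) -> (~p \/ ~q): already at 0 itself, 0 ||- ~(p /\ q) but 0 ||-/- ~p \/ ~q.
0 ||-/- ~p \/ ~q: neither disjunct is forced at 0.
0 ||-/- ~p since 1 is accessible from 0 and 1 ||- p.
So the root 0 does not force the formula.

No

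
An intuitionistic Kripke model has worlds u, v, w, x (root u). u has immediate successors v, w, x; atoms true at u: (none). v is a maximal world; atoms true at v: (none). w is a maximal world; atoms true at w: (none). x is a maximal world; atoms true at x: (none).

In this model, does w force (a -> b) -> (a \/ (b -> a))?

Yes

w ||- (a -> b) -> (a \/ (b -> a)): every world accessible from w that forces a -> b (namely w) also forces a \/ (b -> a).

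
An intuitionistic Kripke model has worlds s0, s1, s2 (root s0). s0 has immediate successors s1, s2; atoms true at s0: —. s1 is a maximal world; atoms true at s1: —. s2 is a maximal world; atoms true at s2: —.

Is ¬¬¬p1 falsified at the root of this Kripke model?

s0 ⊩ ¬¬¬p1: no world accessible from s0 forces ¬¬p1.
So the root s0 forces ¬¬¬p1; the model is not a countermodel.

No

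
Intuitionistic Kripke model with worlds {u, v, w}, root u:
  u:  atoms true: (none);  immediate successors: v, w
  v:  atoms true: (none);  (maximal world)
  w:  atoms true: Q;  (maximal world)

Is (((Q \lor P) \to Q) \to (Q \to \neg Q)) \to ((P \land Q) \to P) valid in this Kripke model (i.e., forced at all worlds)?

Yes

u \Vdash (((Q \lor P) \to Q) \to (Q \to \neg Q)) \to ((P \land Q) \to P): every world accessible from u that forces ((Q \lor P) \to Q) \to (Q \to \neg Q) (namely v) also forces (P \land Q) \to P.
Since the root u forces (((Q \lor P) \to Q) \to (Q \to \neg Q)) \to ((P \land Q) \to P) and forcing is persistent (monotone upward), every world forces it.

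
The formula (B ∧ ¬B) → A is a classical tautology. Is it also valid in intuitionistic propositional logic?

This is an instance of ex falso quodlibet, which is intuitionistically derivable.
No world can force both B and ¬B, so the antecedent B ∧ ¬B is never forced and the implication holds vacuously at every world.

Yes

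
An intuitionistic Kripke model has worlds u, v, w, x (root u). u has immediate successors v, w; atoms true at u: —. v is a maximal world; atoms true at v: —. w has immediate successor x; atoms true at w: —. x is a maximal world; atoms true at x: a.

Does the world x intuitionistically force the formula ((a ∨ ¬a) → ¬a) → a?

x ⊩ ((a ∨ ¬a) → ¬a) → a vacuously: no world accessible from x forces the antecedent (a ∨ ¬a) → ¬a.

Yes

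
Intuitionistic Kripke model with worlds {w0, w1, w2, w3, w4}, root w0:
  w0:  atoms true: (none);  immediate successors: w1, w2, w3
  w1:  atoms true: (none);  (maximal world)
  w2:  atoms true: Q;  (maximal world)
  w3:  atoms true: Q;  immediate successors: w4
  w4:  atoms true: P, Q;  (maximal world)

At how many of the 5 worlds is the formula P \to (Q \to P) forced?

5

w0: forces it.
w1: forces it.
w2: forces it.
w3: forces it.
w4: forces it.
Worlds forcing the formula: {w0, w1, w2, w3, w4}.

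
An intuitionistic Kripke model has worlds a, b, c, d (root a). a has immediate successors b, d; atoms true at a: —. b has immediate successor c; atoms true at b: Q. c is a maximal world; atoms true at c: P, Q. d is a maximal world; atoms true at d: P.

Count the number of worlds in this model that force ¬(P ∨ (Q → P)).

a: does not force it — a ⊮ ¬(P ∨ (Q → P)) since c is accessible from a and c ⊩ P ∨ (Q → P).
b: does not force it.
c: does not force it.
d: does not force it.
Worlds forcing the formula: { }.

0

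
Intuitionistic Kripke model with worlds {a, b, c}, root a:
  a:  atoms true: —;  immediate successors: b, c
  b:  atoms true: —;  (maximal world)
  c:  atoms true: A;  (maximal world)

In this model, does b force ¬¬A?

b ⊮ ¬¬A since b is accessible from b and b ⊩ ¬A.
b ⊩ ¬A: no world accessible from b forces A.

No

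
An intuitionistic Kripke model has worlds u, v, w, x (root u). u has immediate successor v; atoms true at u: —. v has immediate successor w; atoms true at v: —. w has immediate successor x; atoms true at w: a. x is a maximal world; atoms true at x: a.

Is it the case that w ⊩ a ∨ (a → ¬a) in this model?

Yes

w ⊩ a ∨ (a → ¬a) via the disjunct a.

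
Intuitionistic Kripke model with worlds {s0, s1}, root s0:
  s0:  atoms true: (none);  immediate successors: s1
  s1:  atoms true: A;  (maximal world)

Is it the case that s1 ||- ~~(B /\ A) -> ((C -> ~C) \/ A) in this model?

Yes

s1 ||- ~~(B /\ A) -> ((C -> ~C) \/ A) vacuously: no world accessible from s1 forces the antecedent ~~(B /\ A).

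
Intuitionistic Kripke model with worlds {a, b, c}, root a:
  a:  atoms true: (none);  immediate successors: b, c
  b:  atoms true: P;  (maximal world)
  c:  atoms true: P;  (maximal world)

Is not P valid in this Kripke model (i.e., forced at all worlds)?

Not every world: a does not force not P.
a does not force not P since b is accessible from a and b forces P.

No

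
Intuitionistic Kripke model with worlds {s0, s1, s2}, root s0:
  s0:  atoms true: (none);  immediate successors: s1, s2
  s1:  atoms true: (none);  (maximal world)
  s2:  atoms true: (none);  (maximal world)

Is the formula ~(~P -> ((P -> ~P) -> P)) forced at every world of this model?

Yes

s0 ||- ~(~P -> ((P -> ~P) -> P)): no world accessible from s0 forces ~P -> ((P -> ~P) -> P).
Since the root s0 forces ~(~P -> ((P -> ~P) -> P)) and forcing is persistent (monotone upward), every world forces it.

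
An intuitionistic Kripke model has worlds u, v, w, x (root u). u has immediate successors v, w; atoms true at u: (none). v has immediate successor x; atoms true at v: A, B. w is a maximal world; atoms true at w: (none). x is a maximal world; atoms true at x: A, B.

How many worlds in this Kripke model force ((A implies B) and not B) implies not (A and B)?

4

u: forces it.
v: forces it.
w: forces it.
x: forces it.
Worlds forcing the formula: {u, v, w, x}.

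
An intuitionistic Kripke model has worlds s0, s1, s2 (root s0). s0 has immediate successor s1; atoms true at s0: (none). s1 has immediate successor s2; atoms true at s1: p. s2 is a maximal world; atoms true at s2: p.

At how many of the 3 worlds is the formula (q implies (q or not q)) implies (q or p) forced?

s0: does not force it — s0 does not force (q implies (q or not q)) implies (q or p): already at s0 itself, s0 forces q implies (q or not q) but s0 does not force q or p.
s1: forces it.
s2: forces it.
Worlds forcing the formula: {s1, s2}.

2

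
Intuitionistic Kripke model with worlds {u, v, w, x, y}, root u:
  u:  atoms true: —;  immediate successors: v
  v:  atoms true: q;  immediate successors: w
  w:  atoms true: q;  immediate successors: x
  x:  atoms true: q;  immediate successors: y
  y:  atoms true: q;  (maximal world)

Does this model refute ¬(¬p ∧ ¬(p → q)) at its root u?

No

u ⊩ ¬(¬p ∧ ¬(p → q)): no world accessible from u forces ¬p ∧ ¬(p → q).
So the root u forces ¬(¬p ∧ ¬(p → q)); the model is not a countermodel.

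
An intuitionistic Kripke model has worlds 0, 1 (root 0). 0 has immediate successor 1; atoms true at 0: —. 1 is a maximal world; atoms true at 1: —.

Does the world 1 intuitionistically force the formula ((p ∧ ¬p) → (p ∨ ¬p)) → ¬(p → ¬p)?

No

1 ⊮ ((p ∧ ¬p) → (p ∨ ¬p)) → ¬(p → ¬p): already at 1 itself, 1 ⊩ (p ∧ ¬p) → (p ∨ ¬p) but 1 ⊮ ¬(p → ¬p).
1 ⊮ ¬(p → ¬p) since 1 is accessible from 1 and 1 ⊩ p → ¬p.
1 ⊩ p → ¬p vacuously: no world accessible from 1 forces the antecedent p.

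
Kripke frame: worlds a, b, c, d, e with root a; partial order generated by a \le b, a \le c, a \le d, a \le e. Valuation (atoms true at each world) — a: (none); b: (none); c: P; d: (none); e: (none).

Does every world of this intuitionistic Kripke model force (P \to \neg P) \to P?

Not every world: a \nVdash (P \to \neg P) \to P.
a \nVdash (P \to \neg P) \to P: at the accessible world b, b \Vdash P \to \neg P but b \nVdash P.
b lacks atom P, so b \nVdash P.

No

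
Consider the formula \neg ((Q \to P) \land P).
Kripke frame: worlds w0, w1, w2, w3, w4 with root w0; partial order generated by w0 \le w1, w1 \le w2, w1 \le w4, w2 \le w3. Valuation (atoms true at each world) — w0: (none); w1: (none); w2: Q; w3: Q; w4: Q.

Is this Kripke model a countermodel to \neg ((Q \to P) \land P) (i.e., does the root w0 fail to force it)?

No

w0 \Vdash \neg ((Q \to P) \land P): no world accessible from w0 forces (Q \to P) \land P.
So the root w0 forces \neg ((Q \to P) \land P); the model is not a countermodel.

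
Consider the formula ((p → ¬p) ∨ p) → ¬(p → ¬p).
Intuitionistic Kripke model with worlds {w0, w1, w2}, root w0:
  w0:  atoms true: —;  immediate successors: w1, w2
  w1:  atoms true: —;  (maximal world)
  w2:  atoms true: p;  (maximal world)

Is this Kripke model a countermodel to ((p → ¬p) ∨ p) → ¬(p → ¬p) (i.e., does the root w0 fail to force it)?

Yes

w0 ⊮ ((p → ¬p) ∨ p) → ¬(p → ¬p): at the accessible world w1, w1 ⊩ (p → ¬p) ∨ p but w1 ⊮ ¬(p → ¬p).
w1 ⊮ ¬(p → ¬p) since w1 is accessible from w1 and w1 ⊩ p → ¬p.
w1 ⊩ p → ¬p vacuously: no world accessible from w1 forces the antecedent p.
So the root w0 does not force ((p → ¬p) ∨ p) → ¬(p → ¬p); the model is a countermodel.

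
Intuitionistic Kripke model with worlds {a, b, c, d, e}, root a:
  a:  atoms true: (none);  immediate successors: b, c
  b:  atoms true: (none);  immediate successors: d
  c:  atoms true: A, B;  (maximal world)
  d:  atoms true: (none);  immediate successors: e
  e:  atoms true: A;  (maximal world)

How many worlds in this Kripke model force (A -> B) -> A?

5

a: forces it.
b: forces it.
c: forces it.
d: forces it.
e: forces it.
Worlds forcing the formula: {a, b, c, d, e}.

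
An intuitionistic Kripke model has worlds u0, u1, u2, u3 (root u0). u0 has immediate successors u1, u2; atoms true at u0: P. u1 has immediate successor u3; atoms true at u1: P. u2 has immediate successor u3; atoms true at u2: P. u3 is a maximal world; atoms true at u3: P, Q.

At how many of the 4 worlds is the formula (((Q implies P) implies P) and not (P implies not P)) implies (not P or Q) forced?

u0: does not force it — u0 does not force (((Q implies P) implies P) and not (P implies not P)) implies (not P or Q): already at u0 itself, u0 forces ((Q implies P) implies P) and not (P implies not P) but u0 does not force not P or Q.
u1: does not force it — u1 does not force (((Q implies P) implies P) and not (P implies not P)) implies (not P or Q): already at u1 itself, u1 forces ((Q implies P) implies P) and not (P implies not P) but u1 does not force not P or Q.
u2: does not force it.
u3: forces it.
Worlds forcing the formula: {u3}.

1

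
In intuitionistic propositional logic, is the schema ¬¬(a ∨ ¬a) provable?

This is the double negation of excluded middle, which is intuitionistically derivable.
Assuming ¬(a ∨ ¬a): from a we'd get a ∨ ¬a, so ¬a; but then a ∨ ¬a again — contradiction. Hence ¬¬(a ∨ ¬a).

Yes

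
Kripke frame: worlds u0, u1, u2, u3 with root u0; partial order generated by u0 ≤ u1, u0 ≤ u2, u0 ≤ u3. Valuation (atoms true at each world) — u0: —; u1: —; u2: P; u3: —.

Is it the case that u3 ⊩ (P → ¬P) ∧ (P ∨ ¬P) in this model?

u3 ⊩ (P → ¬P) ∧ (P ∨ ¬P) since u3 forces both conjuncts.

Yes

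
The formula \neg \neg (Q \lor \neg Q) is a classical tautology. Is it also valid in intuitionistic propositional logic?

This is the double negation of excluded middle, which is intuitionistically derivable.
Assuming \neg (Q \lor \neg Q): from Q we'd get Q \lor \neg Q, so \neg Q; but then Q \lor \neg Q again — contradiction. Hence \neg \neg (Q \lor \neg Q).

Yes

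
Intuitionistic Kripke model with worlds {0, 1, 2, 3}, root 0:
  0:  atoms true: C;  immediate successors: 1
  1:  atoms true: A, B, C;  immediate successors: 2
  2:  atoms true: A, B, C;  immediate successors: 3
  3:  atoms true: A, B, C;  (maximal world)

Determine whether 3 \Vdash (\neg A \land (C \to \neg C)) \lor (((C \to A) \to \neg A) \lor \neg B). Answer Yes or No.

No

3 \nVdash (\neg A \land (C \to \neg C)) \lor (((C \to A) \to \neg A) \lor \neg B): neither disjunct is forced at 3.
3 \nVdash \neg A \land (C \to \neg C) since 3 fails \neg A.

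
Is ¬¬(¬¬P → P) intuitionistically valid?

This is the double negation of double-negation elimination, which is intuitionistically derivable.
By Glivenko's theorem the double negation of any classical propositional tautology is intuitionistically provable; ¬¬P → P is classically a tautology.

Yes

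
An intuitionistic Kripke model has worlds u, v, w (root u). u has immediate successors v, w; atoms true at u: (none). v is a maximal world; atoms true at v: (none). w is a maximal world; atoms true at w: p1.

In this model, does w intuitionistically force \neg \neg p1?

w \Vdash \neg \neg p1: no world accessible from w forces \neg p1.

Yes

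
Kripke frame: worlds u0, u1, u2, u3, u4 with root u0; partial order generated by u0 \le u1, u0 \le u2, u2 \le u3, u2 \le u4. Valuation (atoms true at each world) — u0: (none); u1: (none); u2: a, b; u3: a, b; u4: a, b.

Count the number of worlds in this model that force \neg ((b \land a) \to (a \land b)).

0

u0: does not force it — u0 \nVdash \neg ((b \land a) \to (a \land b)) since u0 is accessible from u0 and u0 \Vdash (b \land a) \to (a \land b).
u1: does not force it.
u2: does not force it.
u3: does not force it.
u4: does not force it.
Worlds forcing the formula: { }.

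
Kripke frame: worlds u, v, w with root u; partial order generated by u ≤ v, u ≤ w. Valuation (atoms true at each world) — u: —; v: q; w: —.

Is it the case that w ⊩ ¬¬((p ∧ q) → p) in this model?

Yes

w ⊩ ¬¬((p ∧ q) → p): no world accessible from w forces ¬((p ∧ q) → p).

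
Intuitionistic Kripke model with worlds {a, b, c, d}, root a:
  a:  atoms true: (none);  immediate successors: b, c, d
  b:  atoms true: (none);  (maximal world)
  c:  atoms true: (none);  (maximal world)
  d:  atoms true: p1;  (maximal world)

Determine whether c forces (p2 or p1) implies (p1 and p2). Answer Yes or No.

c forces (p2 or p1) implies (p1 and p2) vacuously: no world accessible from c forces the antecedent p2 or p1.

Yes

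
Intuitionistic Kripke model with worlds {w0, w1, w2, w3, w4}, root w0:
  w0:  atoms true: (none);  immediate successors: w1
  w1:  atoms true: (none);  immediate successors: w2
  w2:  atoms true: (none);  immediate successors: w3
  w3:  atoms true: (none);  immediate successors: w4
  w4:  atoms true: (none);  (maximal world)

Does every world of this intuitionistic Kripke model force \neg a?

Yes

w0 \Vdash \neg a: no world accessible from w0 forces a.
Since the root w0 forces \neg a and forcing is persistent (monotone upward), every world forces it.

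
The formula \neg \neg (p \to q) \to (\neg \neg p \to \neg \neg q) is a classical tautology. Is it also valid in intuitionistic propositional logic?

Yes

This is the distribution of double negation over implication, which is intuitionistically derivable.
Assume \neg \neg (p \to q) and \neg \neg p; suppose \neg q. Then p \to q would give \neg p (by contraposition), contradicting \neg \neg p; so \neg (p \to q), contradicting \neg \neg (p \to q). Hence \neg \neg q.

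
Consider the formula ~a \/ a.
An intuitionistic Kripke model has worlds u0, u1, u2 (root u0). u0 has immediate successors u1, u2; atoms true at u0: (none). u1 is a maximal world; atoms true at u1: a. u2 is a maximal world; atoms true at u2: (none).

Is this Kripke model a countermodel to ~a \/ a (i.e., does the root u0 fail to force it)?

Yes

u0 ||-/- ~a \/ a: neither disjunct is forced at u0.
u0 ||-/- ~a since u1 is accessible from u0 and u1 ||- a.
So the root u0 does not force ~a \/ a; the model is a countermodel.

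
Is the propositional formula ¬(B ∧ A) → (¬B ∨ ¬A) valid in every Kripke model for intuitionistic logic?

No

This is the constructively invalid direction of De Morgan's law for conjunction, which is not intuitionistically valid.
A Kripke countermodel: worlds u0, u1, u2; order generated by u0 ≤ u1, u0 ≤ u2; atoms true at each world — u0:{}; u1:{B}; u2:{A}.
u0 ⊮ ¬(B ∧ A) → (¬B ∨ ¬A): already at u0 itself, u0 ⊩ ¬(B ∧ A) but u0 ⊮ ¬B ∨ ¬A.
u0 ⊮ ¬B ∨ ¬A: neither disjunct is forced at u0.
u0 ⊮ ¬B since u1 is accessible from u0 and u1 ⊩ B.
So the root u0 does not force the formula.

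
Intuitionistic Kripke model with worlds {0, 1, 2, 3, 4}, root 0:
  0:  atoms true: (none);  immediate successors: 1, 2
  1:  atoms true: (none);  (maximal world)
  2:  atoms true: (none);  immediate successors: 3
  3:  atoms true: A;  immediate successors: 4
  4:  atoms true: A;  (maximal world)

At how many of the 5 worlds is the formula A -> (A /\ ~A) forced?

1

0: does not force it — 0 ||-/- A -> (A /\ ~A): at the accessible world 3, 3 ||- A but 3 ||-/- A /\ ~A.
1: forces it.
2: does not force it — 2 ||-/- A -> (A /\ ~A): at the accessible world 3, 3 ||- A but 3 ||-/- A /\ ~A.
3: does not force it — 3 ||-/- A -> (A /\ ~A): already at 3 itself, 3 ||- A but 3 ||-/- A /\ ~A.
4: does not force it.
Worlds forcing the formula: {1}.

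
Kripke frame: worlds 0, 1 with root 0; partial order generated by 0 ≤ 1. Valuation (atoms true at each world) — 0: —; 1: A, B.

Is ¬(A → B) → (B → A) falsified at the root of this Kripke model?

No

0 ⊩ ¬(A → B) → (B → A) vacuously: no world accessible from 0 forces the antecedent ¬(A → B).
So the root 0 forces ¬(A → B) → (B → A); the model is not a countermodel.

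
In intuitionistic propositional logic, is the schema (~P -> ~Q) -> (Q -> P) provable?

No

This is the converse of contraposition, which is not intuitionistically valid.
A Kripke countermodel: worlds a, b; order generated by a <= b; atoms true at each world — a:{Q}; b:{P,Q}.
a ||-/- (~P -> ~Q) -> (Q -> P): already at a itself, a ||- ~P -> ~Q but a ||-/- Q -> P.
a ||-/- Q -> P: already at a itself, a ||- Q but a ||-/- P.
a lacks atom P, so a ||-/- P.
So the root a does not force the formula.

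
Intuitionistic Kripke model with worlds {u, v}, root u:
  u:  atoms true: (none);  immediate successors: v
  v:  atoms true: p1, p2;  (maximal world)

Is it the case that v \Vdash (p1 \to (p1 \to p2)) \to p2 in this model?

v \Vdash (p1 \to (p1 \to p2)) \to p2: every world accessible from v that forces p1 \to (p1 \to p2) (namely v) also forces p2.

Yes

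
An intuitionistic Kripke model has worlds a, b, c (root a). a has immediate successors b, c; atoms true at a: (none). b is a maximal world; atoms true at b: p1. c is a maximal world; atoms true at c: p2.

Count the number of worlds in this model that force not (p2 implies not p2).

1

a: does not force it — a does not force not (p2 implies not p2) since b is accessible from a and b forces p2 implies not p2.
b: does not force it — b does not force not (p2 implies not p2) since b is accessible from b and b forces p2 implies not p2.
c: forces it.
Worlds forcing the formula: {c}.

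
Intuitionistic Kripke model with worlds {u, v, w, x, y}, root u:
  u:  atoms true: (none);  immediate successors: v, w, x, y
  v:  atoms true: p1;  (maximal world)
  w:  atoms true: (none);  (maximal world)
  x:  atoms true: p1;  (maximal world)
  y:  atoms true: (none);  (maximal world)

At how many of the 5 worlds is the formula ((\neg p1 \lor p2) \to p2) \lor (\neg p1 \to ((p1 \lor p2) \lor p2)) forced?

2

u: does not force it — u \nVdash ((\neg p1 \lor p2) \to p2) \lor (\neg p1 \to ((p1 \lor p2) \lor p2)): neither disjunct is forced at u.
v: forces it.
w: does not force it — w \nVdash ((\neg p1 \lor p2) \to p2) \lor (\neg p1 \to ((p1 \lor p2) \lor p2)): neither disjunct is forced at w.
x: forces it.
y: does not force it.
Worlds forcing the formula: {v, x}.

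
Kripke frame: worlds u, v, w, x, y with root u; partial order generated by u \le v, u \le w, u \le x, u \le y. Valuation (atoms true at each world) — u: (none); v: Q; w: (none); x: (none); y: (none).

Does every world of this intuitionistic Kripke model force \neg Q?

Not every world: u \nVdash \neg Q.
u \nVdash \neg Q since v is accessible from u and v \Vdash Q.

No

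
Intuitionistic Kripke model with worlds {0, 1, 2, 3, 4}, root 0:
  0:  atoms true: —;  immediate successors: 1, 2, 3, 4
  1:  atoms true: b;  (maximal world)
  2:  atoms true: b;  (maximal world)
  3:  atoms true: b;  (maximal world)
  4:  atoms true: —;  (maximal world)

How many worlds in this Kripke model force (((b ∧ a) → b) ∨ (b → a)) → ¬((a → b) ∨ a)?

0

0: does not force it — 0 ⊮ (((b ∧ a) → b) ∨ (b → a)) → ¬((a → b) ∨ a): already at 0 itself, 0 ⊩ ((b ∧ a) → b) ∨ (b → a) but 0 ⊮ ¬((a → b) ∨ a).
1: does not force it — 1 ⊮ (((b ∧ a) → b) ∨ (b → a)) → ¬((a → b) ∨ a): already at 1 itself, 1 ⊩ ((b ∧ a) → b) ∨ (b → a) but 1 ⊮ ¬((a → b) ∨ a).
2: does not force it.
3: does not force it.
4: does not force it.
Worlds forcing the formula: { }.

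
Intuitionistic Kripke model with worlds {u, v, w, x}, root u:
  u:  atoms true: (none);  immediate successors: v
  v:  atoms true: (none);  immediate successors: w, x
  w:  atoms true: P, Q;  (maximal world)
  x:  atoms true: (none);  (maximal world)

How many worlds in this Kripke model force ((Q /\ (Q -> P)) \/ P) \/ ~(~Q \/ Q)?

u: does not force it — u ||-/- ((Q /\ (Q -> P)) \/ P) \/ ~(~Q \/ Q): neither disjunct is forced at u.
v: does not force it.
w: forces it.
x: does not force it.
Worlds forcing the formula: {w}.

1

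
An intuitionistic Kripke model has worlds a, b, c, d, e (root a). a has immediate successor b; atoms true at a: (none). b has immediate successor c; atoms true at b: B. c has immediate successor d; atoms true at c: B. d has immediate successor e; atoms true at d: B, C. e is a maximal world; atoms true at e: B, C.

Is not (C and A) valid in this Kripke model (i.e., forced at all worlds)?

a forces not (C and A): no world accessible from a forces C and A.
Since the root a forces not (C and A) and forcing is persistent (monotone upward), every world forces it.

Yes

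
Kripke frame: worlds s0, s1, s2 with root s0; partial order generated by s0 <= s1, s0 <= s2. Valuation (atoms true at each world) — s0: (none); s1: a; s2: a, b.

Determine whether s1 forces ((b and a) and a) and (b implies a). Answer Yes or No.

No

s1 does not force ((b and a) and a) and (b implies a) since s1 fails (b and a) and a.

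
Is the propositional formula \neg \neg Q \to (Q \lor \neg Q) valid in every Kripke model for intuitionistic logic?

This is a variant of double-negation elimination (deriving excluded middle from double negation), which is not intuitionistically valid.
A Kripke countermodel: worlds s0, s1; order generated by s0 \le s1; atoms true at each world — s0:{}; s1:{Q}.
s0 \nVdash \neg \neg Q \to (Q \lor \neg Q): already at s0 itself, s0 \Vdash \neg \neg Q but s0 \nVdash Q \lor \neg Q.
s0 \nVdash Q \lor \neg Q: neither disjunct is forced at s0.
s0 lacks atom Q, so s0 \nVdash Q.
So the root s0 does not force the formula.

No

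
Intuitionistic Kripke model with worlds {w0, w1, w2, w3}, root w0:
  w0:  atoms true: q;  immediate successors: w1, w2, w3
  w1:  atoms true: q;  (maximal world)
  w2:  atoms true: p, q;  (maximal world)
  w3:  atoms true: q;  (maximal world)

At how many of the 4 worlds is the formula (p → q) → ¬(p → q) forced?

w0: does not force it — w0 ⊮ (p → q) → ¬(p → q): already at w0 itself, w0 ⊩ p → q but w0 ⊮ ¬(p → q).
w1: does not force it — w1 ⊮ (p → q) → ¬(p → q): already at w1 itself, w1 ⊩ p → q but w1 ⊮ ¬(p → q).
w2: does not force it.
w3: does not force it.
Worlds forcing the formula: { }.

0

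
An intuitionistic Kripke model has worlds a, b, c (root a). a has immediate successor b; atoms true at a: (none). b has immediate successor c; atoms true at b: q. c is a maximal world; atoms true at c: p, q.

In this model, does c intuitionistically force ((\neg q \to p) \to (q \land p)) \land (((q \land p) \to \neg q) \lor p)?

c \Vdash ((\neg q \to p) \to (q \land p)) \land (((q \land p) \to \neg q) \lor p) since c forces both conjuncts.

Yes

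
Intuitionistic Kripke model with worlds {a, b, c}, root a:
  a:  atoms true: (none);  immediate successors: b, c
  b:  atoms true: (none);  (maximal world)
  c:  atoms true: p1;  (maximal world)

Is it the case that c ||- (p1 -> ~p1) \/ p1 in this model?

c ||- (p1 -> ~p1) \/ p1 via the disjunct p1.

Yes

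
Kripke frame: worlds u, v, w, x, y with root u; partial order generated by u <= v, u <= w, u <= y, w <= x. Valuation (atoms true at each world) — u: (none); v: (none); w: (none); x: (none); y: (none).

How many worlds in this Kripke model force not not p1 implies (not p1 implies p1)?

5

u: forces it.
v: forces it.
w: forces it.
x: forces it.
y: forces it.
Worlds forcing the formula: {u, v, w, x, y}.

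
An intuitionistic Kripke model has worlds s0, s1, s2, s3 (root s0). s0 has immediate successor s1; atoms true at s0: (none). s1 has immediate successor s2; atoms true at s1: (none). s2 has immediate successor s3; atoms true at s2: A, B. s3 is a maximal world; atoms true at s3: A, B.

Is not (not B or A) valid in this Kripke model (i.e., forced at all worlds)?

No

Not every world: s0 does not force not (not B or A).
s0 does not force not (not B or A) since s2 is accessible from s0 and s2 forces not B or A.
s2 forces not B or A via the disjunct A.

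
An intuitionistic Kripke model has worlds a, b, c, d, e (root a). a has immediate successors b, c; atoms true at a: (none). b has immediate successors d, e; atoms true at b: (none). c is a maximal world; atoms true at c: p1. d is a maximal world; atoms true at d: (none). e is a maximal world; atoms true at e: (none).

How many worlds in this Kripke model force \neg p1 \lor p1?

a: does not force it — a \nVdash \neg p1 \lor p1: neither disjunct is forced at a.
b: forces it.
c: forces it.
d: forces it.
e: forces it.
Worlds forcing the formula: {b, c, d, e}.

4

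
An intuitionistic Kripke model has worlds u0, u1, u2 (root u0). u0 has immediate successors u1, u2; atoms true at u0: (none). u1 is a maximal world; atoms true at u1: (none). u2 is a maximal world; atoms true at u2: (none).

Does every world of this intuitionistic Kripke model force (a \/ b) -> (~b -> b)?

Yes

u0 ||- (a \/ b) -> (~b -> b) vacuously: no world accessible from u0 forces the antecedent a \/ b.
Since the root u0 forces (a \/ b) -> (~b -> b) and forcing is persistent (monotone upward), every world forces it.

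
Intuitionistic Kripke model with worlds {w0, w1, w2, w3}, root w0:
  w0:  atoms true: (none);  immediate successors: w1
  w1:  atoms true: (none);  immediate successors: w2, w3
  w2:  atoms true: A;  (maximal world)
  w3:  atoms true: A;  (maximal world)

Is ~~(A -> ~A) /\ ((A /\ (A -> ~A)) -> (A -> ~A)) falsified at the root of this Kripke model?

Yes

w0 ||-/- ~~(A -> ~A) /\ ((A /\ (A -> ~A)) -> (A -> ~A)) since w0 fails ~~(A -> ~A).
So the root w0 does not force ~~(A -> ~A) /\ ((A /\ (A -> ~A)) -> (A -> ~A)); the model is a countermodel.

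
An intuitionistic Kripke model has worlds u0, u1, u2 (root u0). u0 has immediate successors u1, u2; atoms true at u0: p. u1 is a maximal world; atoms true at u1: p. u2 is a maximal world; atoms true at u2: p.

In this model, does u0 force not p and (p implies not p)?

No

u0 does not force not p and (p implies not p) since u0 fails not p.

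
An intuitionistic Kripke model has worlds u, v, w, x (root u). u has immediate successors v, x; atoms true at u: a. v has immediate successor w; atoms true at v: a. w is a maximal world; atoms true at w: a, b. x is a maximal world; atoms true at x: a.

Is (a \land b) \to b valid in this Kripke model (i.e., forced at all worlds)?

Yes

u \Vdash (a \land b) \to b: every world accessible from u that forces a \land b (namely w) also forces b.
Since the root u forces (a \land b) \to b and forcing is persistent (monotone upward), every world forces it.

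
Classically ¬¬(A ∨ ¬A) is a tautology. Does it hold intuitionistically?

This is the double negation of excluded middle, which is intuitionistically derivable.
Assuming ¬(A ∨ ¬A): from A we'd get A ∨ ¬A, so ¬A; but then A ∨ ¬A again — contradiction. Hence ¬¬(A ∨ ¬A).

Yes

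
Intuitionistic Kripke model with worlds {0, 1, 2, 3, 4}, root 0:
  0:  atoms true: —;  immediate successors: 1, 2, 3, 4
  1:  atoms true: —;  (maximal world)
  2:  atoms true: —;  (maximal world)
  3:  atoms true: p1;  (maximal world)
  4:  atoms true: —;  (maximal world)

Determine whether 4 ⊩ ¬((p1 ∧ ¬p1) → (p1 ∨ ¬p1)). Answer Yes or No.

4 ⊮ ¬((p1 ∧ ¬p1) → (p1 ∨ ¬p1)) since 4 is accessible from 4 and 4 ⊩ (p1 ∧ ¬p1) → (p1 ∨ ¬p1).
4 ⊩ (p1 ∧ ¬p1) → (p1 ∨ ¬p1) vacuously: no world accessible from 4 forces the antecedent p1 ∧ ¬p1.

No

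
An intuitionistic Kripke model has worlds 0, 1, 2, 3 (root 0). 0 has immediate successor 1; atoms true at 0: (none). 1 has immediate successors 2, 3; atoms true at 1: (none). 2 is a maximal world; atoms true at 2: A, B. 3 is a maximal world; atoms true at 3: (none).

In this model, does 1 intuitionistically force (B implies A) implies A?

1 does not force (B implies A) implies A: already at 1 itself, 1 forces B implies A but 1 does not force A.
1 lacks atom A, so 1 does not force A.

No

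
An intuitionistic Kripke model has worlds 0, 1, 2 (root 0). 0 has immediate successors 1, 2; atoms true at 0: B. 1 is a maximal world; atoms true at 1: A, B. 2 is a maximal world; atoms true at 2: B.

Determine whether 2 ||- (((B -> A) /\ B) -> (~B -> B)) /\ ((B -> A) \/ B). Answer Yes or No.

Yes

2 ||- (((B -> A) /\ B) -> (~B -> B)) /\ ((B -> A) \/ B) since 2 forces both conjuncts.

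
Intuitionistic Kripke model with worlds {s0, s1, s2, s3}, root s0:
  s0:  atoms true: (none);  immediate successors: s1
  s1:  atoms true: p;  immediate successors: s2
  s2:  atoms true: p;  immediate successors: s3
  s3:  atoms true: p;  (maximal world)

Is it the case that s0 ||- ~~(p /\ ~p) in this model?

s0 ||-/- ~~(p /\ ~p) since s0 is accessible from s0 and s0 ||- ~(p /\ ~p).
s0 ||- ~(p /\ ~p): no world accessible from s0 forces p /\ ~p.

No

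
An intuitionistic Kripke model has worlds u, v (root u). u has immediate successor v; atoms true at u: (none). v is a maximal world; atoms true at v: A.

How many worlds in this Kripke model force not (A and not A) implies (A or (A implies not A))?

1

u: does not force it — u does not force not (A and not A) implies (A or (A implies not A)): already at u itself, u forces not (A and not A) but u does not force A or (A implies not A).
v: forces it.
Worlds forcing the formula: {v}.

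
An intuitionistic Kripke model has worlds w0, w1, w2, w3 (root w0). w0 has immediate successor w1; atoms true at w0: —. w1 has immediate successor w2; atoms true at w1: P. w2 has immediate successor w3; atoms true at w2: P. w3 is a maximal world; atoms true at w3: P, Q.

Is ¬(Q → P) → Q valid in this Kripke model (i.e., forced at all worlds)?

w0 ⊩ ¬(Q → P) → Q vacuously: no world accessible from w0 forces the antecedent ¬(Q → P).
Since the root w0 forces ¬(Q → P) → Q and forcing is persistent (monotone upward), every world forces it.

Yes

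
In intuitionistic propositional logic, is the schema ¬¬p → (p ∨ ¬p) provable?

This is a variant of double-negation elimination (deriving excluded middle from double negation), which is not intuitionistically valid.
A Kripke countermodel: worlds w0, w1; order generated by w0 ≤ w1; atoms true at each world — w0:{}; w1:{p}.
w0 ⊮ ¬¬p → (p ∨ ¬p): already at w0 itself, w0 ⊩ ¬¬p but w0 ⊮ p ∨ ¬p.
w0 ⊮ p ∨ ¬p: neither disjunct is forced at w0.
w0 lacks atom p, so w0 ⊮ p.
So the root w0 does not force the formula.

No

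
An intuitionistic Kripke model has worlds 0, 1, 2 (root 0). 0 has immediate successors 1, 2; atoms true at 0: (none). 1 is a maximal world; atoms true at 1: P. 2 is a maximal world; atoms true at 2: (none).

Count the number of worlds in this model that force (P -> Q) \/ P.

0: does not force it — 0 ||-/- (P -> Q) \/ P: neither disjunct is forced at 0.
1: forces it.
2: forces it.
Worlds forcing the formula: {1, 2}.

2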